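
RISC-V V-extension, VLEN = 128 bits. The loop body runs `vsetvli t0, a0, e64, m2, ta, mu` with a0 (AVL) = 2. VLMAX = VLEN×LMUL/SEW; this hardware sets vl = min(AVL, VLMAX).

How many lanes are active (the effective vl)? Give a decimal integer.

vl = 2

VLMAX = VLEN×LMUL/SEW = 128×2/64 = 4
AVL=2 ≤ VLMAX=4, so vl = 2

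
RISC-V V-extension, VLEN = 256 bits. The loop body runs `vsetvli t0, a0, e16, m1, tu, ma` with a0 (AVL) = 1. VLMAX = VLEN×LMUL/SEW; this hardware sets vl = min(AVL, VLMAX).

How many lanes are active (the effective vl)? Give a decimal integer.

vl = 1

VLMAX = (256 × 1) / 16 = 16 lanes
AVL=1 ≤ VLMAX=16, so vl = 1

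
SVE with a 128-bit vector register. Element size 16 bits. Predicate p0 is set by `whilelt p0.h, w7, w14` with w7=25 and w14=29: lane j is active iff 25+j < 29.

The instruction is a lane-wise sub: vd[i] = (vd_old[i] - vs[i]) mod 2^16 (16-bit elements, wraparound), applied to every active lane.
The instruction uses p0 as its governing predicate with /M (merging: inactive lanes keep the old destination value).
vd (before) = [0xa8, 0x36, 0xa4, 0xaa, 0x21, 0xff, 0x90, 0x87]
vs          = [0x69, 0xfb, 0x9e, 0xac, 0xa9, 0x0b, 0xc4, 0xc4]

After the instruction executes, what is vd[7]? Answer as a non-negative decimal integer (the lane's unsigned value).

register lanes = 128/16 = 8
whilelt: lane j active iff 25+j < 29 → j < 4 → 4 active
vd[0] sub(0xa8,0x69) -> 0x3f
vd[1] sub(0x36,0xfb) -> 0xff3b
vd[2] sub(0xa4,0x9e) -> 0x06
vd[3] sub(0xaa,0xac) -> 0xfffe
vd[4] tail/keep -> 0x21
vd[5] tail/keep -> 0xff
vd[6] tail/keep -> 0x90
vd[7] tail/keep -> 0x87

vd[7] = 135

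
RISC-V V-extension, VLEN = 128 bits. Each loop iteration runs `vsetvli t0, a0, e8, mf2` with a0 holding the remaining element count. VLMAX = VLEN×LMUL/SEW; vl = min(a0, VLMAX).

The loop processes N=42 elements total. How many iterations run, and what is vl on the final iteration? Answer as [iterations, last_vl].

[iterations, last_vl] = [6, 2]

VLMAX = VLEN×LMUL/SEW = 128×1/2/8 = 8
N=42: ⌈42/8⌉ = 6 iters; last vl = 42 − 5×8 = 2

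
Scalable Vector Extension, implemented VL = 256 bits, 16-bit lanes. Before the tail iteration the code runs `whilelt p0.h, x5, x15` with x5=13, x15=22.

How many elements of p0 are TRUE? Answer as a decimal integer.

vl = 9

lane count: 256 div 16 = 16
active while 13+j < 22, i.e. j ∈ [0,9) capped at 16 ⇒ 9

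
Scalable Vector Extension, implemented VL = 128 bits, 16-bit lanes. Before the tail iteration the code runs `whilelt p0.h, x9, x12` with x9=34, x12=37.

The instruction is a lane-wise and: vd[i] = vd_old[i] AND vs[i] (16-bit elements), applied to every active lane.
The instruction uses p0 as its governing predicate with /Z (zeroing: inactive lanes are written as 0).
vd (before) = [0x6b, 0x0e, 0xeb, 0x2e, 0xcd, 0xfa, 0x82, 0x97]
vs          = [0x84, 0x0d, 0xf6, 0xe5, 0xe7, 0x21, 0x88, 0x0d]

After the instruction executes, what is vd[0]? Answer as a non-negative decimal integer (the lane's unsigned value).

lane count: 128 div 16 = 8
active while 34+j < 37, i.e. j ∈ [0,3) capped at 8 ⇒ 3
lane  0: and(0x6b,0x84) ⇒ 0x00
lane  1: and(0x0e,0x0d) ⇒ 0x0c
lane  2: and(0xeb,0xf6) ⇒ 0xe2
lane  3: tail/zero ⇒ 0x00
lane  4: tail/zero ⇒ 0x00
lane  5: tail/zero ⇒ 0x00
lane  6: tail/zero ⇒ 0x00
lane  7: tail/zero ⇒ 0x00

vd[0] = 0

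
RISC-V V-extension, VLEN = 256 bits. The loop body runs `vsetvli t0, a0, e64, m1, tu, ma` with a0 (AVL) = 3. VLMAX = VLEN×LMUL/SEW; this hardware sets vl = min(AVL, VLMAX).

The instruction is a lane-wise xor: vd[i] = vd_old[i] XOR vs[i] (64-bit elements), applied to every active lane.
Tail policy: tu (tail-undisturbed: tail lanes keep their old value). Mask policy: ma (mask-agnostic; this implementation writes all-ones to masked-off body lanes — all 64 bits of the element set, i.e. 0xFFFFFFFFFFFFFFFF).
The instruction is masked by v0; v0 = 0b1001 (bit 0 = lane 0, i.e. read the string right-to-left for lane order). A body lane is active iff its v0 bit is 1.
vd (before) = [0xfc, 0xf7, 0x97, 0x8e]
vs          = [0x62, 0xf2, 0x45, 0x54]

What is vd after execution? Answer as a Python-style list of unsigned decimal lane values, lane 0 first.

lanes per group: 256·1/64 = 4
vl = min(AVL, VLMAX) = min(3, 4) = 3
vd[0] xor(0xfc,0x62) -> 0x9e
vd[1] mask-off/ones -> 0xffffffffffffffff
vd[2] mask-off/ones -> 0xffffffffffffffff
vd[3] tail/keep -> 0x8e

vd = [158, 18446744073709551615, 18446744073709551615, 142]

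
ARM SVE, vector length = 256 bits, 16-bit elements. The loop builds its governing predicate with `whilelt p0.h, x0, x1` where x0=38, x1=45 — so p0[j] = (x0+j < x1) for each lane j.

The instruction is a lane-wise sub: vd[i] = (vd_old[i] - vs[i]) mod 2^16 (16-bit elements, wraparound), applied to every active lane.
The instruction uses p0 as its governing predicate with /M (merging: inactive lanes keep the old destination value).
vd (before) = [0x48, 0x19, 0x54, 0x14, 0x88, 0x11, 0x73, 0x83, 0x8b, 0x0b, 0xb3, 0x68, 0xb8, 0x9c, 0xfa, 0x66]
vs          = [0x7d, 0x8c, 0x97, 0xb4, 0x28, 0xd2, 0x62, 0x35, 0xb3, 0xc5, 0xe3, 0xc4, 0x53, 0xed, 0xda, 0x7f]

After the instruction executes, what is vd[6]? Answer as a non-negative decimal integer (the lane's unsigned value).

register lanes = 256/16 = 16
p0[j] = (38+j < 45); true for j=0..6 → 7 lanes set
  i=0: sub(0x48,0x7d) → 65483
  i=1: sub(0x19,0x8c) → 65421
  i=2: sub(0x54,0x97) → 65469
  i=3: sub(0x14,0xb4) → 65376
  i=4: sub(0x88,0x28) → 96
  i=5: sub(0x11,0xd2) → 65343
  i=6: sub(0x73,0x62) → 17
  i=7: tail/keep → 131
  i=8: tail/keep → 139
  i=9: tail/keep → 11
  i=10: tail/keep → 179
  i=11: tail/keep → 104
  i=12: tail/keep → 184
  i=13: tail/keep → 156
  i=14: tail/keep → 250
  i=15: tail/keep → 102

vd[6] = 17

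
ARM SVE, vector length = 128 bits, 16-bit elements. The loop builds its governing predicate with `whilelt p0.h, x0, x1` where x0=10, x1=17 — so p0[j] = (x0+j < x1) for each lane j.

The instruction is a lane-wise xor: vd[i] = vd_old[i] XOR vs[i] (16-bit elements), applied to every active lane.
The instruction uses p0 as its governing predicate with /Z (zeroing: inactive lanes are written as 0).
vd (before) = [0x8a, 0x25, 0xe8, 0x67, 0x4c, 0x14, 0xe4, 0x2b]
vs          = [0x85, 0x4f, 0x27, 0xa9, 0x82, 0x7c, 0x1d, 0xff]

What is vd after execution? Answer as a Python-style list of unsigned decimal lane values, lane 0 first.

vd = [15, 106, 207, 206, 206, 104, 249, 0]

128-bit reg / 16-bit elem → 8 lanes
p0[j] = (10+j < 17); true for j=0..6 → 7 lanes set
lane  0: xor(0x8a,0x85) ⇒ 0x0f
lane  1: xor(0x25,0x4f) ⇒ 0x6a
lane  2: xor(0xe8,0x27) ⇒ 0xcf
lane  3: xor(0x67,0xa9) ⇒ 0xce
lane  4: xor(0x4c,0x82) ⇒ 0xce
lane  5: xor(0x14,0x7c) ⇒ 0x68
lane  6: xor(0xe4,0x1d) ⇒ 0xf9
lane  7: tail/zero ⇒ 0x00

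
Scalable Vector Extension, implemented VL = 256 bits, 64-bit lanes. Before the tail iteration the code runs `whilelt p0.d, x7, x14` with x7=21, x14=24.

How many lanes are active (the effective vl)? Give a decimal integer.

256-bit reg / 64-bit elem → 4 lanes
p0[j] = (21+j < 24); true for j=0..2 → 3 lanes set

vl = 3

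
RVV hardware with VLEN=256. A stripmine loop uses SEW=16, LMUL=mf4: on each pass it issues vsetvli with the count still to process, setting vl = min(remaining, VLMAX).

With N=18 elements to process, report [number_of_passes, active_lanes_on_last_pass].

VLMAX = (256 × 1/4) / 16 = 4 lanes
N=18: ⌈18/4⌉ = 5 iters; last vl = 18 − 4×4 = 2

[iterations, last_vl] = [5, 2]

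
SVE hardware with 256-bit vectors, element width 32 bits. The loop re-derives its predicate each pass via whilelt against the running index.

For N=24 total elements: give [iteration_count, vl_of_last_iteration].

256-bit reg / 32-bit elem → 8 lanes
24 elements at 8/iter → 3 passes, remainder 8 on the last

[iterations, last_vl] = [3, 8]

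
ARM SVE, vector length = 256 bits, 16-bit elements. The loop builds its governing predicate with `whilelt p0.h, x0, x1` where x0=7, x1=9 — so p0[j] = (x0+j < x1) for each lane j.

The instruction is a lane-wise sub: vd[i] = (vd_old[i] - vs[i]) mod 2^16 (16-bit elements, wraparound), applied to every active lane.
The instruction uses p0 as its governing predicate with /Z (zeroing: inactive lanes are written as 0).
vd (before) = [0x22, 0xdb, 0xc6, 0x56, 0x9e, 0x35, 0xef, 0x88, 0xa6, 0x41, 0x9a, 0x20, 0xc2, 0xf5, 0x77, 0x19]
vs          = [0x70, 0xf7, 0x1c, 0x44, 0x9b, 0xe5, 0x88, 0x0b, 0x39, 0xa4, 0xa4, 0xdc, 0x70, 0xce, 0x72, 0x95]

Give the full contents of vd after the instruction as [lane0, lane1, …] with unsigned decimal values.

lane count: 256 div 16 = 16
p0[j] = (7+j < 9); true for j=0..1 → 2 lanes set
lane  0: sub(0x22,0x70) ⇒ 0xffb2
lane  1: sub(0xdb,0xf7) ⇒ 0xffe4
lane  2: tail/zero ⇒ 0x00
lane  3: tail/zero ⇒ 0x00
lane  4: tail/zero ⇒ 0x00
lane  5: tail/zero ⇒ 0x00
lane  6: tail/zero ⇒ 0x00
lane  7: tail/zero ⇒ 0x00
lane  8: tail/zero ⇒ 0x00
lane  9: tail/zero ⇒ 0x00
lane 10: tail/zero ⇒ 0x00
lane 11: tail/zero ⇒ 0x00
lane 12: tail/zero ⇒ 0x00
lane 13: tail/zero ⇒ 0x00
lane 14: tail/zero ⇒ 0x00
lane 15: tail/zero ⇒ 0x00

vd = [65458, 65508, 0, 0, 0, 0, 0, 0, 0, 0, 0, 0, 0, 0, 0, 0]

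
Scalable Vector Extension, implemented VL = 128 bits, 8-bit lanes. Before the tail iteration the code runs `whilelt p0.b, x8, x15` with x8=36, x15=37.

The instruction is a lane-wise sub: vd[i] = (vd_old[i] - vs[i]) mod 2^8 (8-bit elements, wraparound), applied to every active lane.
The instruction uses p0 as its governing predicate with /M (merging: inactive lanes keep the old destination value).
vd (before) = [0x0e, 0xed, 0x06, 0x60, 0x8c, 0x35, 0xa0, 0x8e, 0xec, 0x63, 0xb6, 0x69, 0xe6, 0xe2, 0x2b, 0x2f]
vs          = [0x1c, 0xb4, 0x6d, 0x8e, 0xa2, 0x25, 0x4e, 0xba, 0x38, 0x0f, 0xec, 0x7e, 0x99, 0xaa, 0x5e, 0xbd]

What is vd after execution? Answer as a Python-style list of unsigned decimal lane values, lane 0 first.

vd = [242, 237, 6, 96, 140, 53, 160, 142, 236, 99, 182, 105, 230, 226, 43, 47]

128-bit reg / 8-bit elem → 16 lanes
whilelt: lane j active iff 36+j < 37 → j < 1 → 1 active
vd[0] sub(0x0e,0x1c) -> 0xf2
vd[1] tail/keep -> 0xed
vd[2] tail/keep -> 0x06
vd[3] tail/keep -> 0x60
vd[4] tail/keep -> 0x8c
vd[5] tail/keep -> 0x35
vd[6] tail/keep -> 0xa0
vd[7] tail/keep -> 0x8e
vd[8] tail/keep -> 0xec
vd[9] tail/keep -> 0x63
vd[10] tail/keep -> 0xb6
vd[11] tail/keep -> 0x69
vd[12] tail/keep -> 0xe6
vd[13] tail/keep -> 0xe2
vd[14] tail/keep -> 0x2b
vd[15] tail/keep -> 0x2f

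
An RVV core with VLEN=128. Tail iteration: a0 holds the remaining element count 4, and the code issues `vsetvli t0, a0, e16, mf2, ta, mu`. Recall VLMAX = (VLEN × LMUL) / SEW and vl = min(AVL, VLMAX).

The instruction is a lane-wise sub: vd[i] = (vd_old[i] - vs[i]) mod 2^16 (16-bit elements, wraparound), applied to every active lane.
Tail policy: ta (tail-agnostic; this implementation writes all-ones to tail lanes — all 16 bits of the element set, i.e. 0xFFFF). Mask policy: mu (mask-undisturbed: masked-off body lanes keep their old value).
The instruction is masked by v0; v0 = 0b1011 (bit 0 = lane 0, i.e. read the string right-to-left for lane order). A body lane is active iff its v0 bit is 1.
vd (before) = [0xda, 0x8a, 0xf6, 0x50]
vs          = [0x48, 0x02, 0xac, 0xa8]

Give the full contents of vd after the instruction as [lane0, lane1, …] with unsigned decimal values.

VLMAX = (128 × 1/2) / 16 = 4 lanes
vl = min(AVL, VLMAX) = min(4, 4) = 4
  i=0: sub(0xda,0x48) → 146
  i=1: sub(0x8a,0x02) → 136
  i=2: mask-off/keep → 246
  i=3: sub(0x50,0xa8) → 65448

vd = [146, 136, 246, 65448]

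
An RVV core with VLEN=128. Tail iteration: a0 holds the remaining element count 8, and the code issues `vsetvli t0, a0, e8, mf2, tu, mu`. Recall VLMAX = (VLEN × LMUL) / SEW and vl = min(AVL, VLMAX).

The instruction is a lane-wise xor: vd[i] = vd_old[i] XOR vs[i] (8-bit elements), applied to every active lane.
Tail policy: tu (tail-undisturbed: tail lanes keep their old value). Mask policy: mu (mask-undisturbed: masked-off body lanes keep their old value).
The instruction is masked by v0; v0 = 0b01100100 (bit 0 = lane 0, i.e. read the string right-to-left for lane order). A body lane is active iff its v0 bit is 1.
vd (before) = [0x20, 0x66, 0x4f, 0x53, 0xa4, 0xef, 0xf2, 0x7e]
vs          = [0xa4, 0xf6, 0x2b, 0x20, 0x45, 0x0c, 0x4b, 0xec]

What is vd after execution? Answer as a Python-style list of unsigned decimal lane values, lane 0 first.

vd = [32, 102, 100, 83, 164, 227, 185, 126]

VLMAX = VLEN×LMUL/SEW = 128×1/2/8 = 8
AVL=8 ≤ VLMAX=8, so vl = 8
[0] mask-off/keep = 0x20
[1] mask-off/keep = 0x66
[2] xor(0x4f,0x2b) = 0x64
[3] mask-off/keep = 0x53
[4] mask-off/keep = 0xa4
[5] xor(0xef,0x0c) = 0xe3
[6] xor(0xf2,0x4b) = 0xb9
[7] mask-off/keep = 0x7e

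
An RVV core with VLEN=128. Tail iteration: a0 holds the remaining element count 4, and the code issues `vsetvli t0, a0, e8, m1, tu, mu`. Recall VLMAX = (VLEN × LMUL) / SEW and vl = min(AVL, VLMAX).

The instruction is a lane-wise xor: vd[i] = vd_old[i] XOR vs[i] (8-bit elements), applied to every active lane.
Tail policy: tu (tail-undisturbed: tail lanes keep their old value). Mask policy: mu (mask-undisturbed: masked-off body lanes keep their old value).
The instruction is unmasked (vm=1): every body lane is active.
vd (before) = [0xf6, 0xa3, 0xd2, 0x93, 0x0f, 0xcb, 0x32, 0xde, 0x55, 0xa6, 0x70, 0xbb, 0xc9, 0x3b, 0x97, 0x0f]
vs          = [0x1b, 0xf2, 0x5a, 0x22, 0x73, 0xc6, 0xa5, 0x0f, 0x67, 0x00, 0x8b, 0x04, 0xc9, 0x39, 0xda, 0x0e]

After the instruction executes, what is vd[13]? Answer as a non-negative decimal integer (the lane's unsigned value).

vd[13] = 59

VLMAX = (128 × 1) / 8 = 16 lanes
vl ← min(4, 16) = 4
[0] xor(0xf6,0x1b) = 0xed
[1] xor(0xa3,0xf2) = 0x51
[2] xor(0xd2,0x5a) = 0x88
[3] xor(0x93,0x22) = 0xb1
[4] tail/keep = 0x0f
[5] tail/keep = 0xcb
[6] tail/keep = 0x32
[7] tail/keep = 0xde
[8] tail/keep = 0x55
[9] tail/keep = 0xa6
[10] tail/keep = 0x70
[11] tail/keep = 0xbb
[12] tail/keep = 0xc9
[13] tail/keep = 0x3b
[14] tail/keep = 0x97
[15] tail/keep = 0x0f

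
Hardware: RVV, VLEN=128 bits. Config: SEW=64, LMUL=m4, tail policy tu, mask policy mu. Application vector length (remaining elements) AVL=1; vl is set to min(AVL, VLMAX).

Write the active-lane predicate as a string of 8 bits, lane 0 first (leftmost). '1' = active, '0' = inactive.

lanes per group: 128·4/64 = 8
vl ← min(1, 8) = 1
bits (lane 0 leftmost): 10000000

predicate = 10000000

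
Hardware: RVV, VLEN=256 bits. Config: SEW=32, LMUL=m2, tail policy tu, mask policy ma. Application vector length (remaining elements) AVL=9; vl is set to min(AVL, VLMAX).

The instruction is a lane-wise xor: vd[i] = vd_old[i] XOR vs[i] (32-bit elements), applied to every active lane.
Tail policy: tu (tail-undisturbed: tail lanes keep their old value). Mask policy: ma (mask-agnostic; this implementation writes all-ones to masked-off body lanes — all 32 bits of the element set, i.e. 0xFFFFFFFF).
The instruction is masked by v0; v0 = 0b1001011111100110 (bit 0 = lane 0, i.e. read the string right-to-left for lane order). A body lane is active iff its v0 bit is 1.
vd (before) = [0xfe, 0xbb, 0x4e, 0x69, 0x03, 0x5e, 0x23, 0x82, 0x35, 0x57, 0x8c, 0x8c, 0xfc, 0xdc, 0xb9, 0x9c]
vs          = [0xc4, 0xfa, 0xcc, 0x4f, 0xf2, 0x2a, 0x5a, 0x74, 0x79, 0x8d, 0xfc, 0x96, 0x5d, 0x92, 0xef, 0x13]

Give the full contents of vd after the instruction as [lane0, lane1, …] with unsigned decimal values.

VLMAX = (256 × 2) / 32 = 16 lanes
vl = min(AVL, VLMAX) = min(9, 16) = 9
  i=0: mask-off/ones → 4294967295
  i=1: xor(0xbb,0xfa) → 65
  i=2: xor(0x4e,0xcc) → 130
  i=3: mask-off/ones → 4294967295
  i=4: mask-off/ones → 4294967295
  i=5: xor(0x5e,0x2a) → 116
  i=6: xor(0x23,0x5a) → 121
  i=7: xor(0x82,0x74) → 246
  i=8: xor(0x35,0x79) → 76
  i=9: tail/keep → 87
  i=10: tail/keep → 140
  i=11: tail/keep → 140
  i=12: tail/keep → 252
  i=13: tail/keep → 220
  i=14: tail/keep → 185
  i=15: tail/keep → 156

vd = [4294967295, 65, 130, 4294967295, 4294967295, 116, 121, 246, 76, 87, 140, 140, 252, 220, 185, 156]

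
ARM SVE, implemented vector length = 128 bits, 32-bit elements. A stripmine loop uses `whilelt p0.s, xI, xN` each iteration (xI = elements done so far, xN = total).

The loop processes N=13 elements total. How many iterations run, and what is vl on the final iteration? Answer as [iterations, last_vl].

128-bit reg / 32-bit elem → 4 lanes
13 elements at 4/iter → 4 passes, remainder 1 on the last

[iterations, last_vl] = [4, 1]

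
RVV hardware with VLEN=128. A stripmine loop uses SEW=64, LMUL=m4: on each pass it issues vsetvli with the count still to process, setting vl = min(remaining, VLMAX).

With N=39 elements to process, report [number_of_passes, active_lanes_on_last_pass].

[iterations, last_vl] = [5, 7]

VLMAX = (128 × 4) / 64 = 8 lanes
39 elements at 8/iter → 5 passes, remainder 7 on the last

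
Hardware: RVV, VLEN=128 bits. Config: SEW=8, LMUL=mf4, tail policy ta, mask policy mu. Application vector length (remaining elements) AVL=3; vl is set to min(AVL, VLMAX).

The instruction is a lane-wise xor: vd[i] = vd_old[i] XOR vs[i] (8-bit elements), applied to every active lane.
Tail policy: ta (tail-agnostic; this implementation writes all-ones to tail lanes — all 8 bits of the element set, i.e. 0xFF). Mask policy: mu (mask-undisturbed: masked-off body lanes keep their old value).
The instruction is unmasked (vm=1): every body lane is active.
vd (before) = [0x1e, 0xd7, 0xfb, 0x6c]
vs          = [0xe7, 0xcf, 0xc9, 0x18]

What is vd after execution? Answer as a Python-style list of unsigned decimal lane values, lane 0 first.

vd = [249, 24, 50, 255]

lanes per group: 128·1/4/8 = 4
vl ← min(3, 4) = 3
[0] xor(0x1e,0xe7) = 0xf9
[1] xor(0xd7,0xcf) = 0x18
[2] xor(0xfb,0xc9) = 0x32
[3] tail/ones = 0xff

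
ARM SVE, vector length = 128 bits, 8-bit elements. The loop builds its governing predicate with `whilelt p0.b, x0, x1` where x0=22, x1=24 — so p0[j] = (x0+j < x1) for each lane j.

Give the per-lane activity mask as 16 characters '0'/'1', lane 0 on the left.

register lanes = 128/8 = 16
p0[j] = (22+j < 24); true for j=0..1 → 2 lanes set
bits (lane 0 leftmost): 1100000000000000

predicate = 1100000000000000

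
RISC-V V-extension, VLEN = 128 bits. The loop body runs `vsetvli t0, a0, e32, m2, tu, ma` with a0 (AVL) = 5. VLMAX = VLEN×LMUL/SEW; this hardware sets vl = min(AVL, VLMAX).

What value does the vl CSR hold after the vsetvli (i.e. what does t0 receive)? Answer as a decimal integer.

vl = 5

VLMAX = (128 × 2) / 32 = 8 lanes
AVL=5 ≤ VLMAX=8, so vl = 5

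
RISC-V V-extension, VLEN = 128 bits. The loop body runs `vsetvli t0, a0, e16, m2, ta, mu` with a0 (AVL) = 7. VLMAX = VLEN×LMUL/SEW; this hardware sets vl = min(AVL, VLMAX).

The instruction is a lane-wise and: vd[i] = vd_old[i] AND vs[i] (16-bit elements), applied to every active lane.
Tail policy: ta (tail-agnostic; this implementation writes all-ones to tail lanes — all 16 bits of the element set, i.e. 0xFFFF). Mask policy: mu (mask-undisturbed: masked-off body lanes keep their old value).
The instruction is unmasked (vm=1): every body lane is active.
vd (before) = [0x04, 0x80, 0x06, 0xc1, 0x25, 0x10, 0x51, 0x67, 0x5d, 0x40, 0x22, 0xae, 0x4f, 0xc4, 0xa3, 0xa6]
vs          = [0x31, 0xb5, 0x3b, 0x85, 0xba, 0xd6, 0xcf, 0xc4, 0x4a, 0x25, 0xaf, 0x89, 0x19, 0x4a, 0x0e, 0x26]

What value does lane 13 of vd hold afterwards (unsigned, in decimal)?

lanes per group: 128·2/16 = 16
vl ← min(7, 16) = 7
lane  0: and(0x04,0x31) ⇒ 0x00
lane  1: and(0x80,0xb5) ⇒ 0x80
lane  2: and(0x06,0x3b) ⇒ 0x02
lane  3: and(0xc1,0x85) ⇒ 0x81
lane  4: and(0x25,0xba) ⇒ 0x20
lane  5: and(0x10,0xd6) ⇒ 0x10
lane  6: and(0x51,0xcf) ⇒ 0x41
lane  7: tail/ones ⇒ 0xffff
lane  8: tail/ones ⇒ 0xffff
lane  9: tail/ones ⇒ 0xffff
lane 10: tail/ones ⇒ 0xffff
lane 11: tail/ones ⇒ 0xffff
lane 12: tail/ones ⇒ 0xffff
lane 13: tail/ones ⇒ 0xffff
lane 14: tail/ones ⇒ 0xffff
lane 15: tail/ones ⇒ 0xffff

vd[13] = 65535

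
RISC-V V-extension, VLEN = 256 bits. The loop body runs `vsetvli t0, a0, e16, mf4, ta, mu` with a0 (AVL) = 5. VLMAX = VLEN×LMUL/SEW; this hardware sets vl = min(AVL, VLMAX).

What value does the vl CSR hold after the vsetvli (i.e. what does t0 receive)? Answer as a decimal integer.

VLMAX = (256 × 1/4) / 16 = 4 lanes
vl = min(AVL, VLMAX) = min(5, 4) = 4

vl = 4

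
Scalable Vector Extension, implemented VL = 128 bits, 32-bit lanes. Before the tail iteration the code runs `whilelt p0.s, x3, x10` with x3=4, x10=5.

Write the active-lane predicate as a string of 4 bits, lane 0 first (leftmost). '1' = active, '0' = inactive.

register lanes = 128/32 = 4
whilelt: lane j active iff 4+j < 5 → j < 1 → 1 active
bits (lane 0 leftmost): 1000

predicate = 1000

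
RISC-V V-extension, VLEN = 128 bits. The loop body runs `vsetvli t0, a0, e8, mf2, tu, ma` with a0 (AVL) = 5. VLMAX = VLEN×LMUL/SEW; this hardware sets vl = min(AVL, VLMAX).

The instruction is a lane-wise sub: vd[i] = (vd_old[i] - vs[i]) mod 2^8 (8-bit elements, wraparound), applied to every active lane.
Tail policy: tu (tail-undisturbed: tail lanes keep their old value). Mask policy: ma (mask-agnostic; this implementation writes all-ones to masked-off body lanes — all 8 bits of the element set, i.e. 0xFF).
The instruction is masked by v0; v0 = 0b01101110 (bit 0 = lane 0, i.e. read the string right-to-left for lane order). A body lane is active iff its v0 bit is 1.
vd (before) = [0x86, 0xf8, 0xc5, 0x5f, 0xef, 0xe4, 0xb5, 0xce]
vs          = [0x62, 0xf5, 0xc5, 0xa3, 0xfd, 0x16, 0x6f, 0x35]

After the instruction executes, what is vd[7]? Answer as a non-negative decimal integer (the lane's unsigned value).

vd[7] = 206

lanes per group: 128·1/2/8 = 8
vl ← min(5, 8) = 5
[0] mask-off/ones = 0xff
[1] sub(0xf8,0xf5) = 0x03
[2] sub(0xc5,0xc5) = 0x00
[3] sub(0x5f,0xa3) = 0xbc
[4] mask-off/ones = 0xff
[5] tail/keep = 0xe4
[6] tail/keep = 0xb5
[7] tail/keep = 0xce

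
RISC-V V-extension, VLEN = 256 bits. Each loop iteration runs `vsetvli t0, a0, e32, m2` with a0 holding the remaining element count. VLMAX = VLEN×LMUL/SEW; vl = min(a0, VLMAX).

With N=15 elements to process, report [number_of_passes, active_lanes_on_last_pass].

VLMAX = (256 × 2) / 32 = 16 lanes
iterations = ceil(15/16) = 1; final-pass vl = 15

[iterations, last_vl] = [1, 15]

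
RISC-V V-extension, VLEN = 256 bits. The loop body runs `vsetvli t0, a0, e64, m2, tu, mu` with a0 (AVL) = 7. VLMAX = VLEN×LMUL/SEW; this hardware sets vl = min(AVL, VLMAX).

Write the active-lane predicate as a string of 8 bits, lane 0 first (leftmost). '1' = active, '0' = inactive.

VLMAX = (256 × 2) / 64 = 8 lanes
vl ← min(7, 8) = 7
bits (lane 0 leftmost): 11111110

predicate = 11111110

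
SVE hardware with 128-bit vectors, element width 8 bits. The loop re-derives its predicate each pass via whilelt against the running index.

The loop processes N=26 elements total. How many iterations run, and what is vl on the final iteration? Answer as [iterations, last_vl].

128-bit reg / 8-bit elem → 16 lanes
N=26: ⌈26/16⌉ = 2 iters; last vl = 26 − 1×16 = 10

[iterations, last_vl] = [2, 10]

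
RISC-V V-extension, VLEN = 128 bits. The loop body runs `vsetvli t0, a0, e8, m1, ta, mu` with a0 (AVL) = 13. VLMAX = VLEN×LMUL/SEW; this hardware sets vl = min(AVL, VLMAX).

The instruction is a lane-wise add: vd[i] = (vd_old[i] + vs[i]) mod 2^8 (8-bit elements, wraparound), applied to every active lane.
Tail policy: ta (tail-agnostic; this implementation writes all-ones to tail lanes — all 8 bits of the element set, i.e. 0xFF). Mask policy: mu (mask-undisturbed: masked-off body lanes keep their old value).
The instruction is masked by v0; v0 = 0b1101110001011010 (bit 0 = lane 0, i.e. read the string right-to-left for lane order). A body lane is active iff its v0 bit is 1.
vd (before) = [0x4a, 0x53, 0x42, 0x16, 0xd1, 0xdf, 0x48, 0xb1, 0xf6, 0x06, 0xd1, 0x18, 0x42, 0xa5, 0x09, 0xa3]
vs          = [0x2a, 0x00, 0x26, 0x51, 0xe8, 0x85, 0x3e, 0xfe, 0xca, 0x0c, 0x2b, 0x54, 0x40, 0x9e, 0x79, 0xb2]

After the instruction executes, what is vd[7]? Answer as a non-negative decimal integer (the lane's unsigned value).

lanes per group: 128·1/8 = 16
AVL=13 ≤ VLMAX=16, so vl = 13
lane  0: mask-off/keep ⇒ 0x4a
lane  1: add(0x53,0x00) ⇒ 0x53
lane  2: mask-off/keep ⇒ 0x42
lane  3: add(0x16,0x51) ⇒ 0x67
lane  4: add(0xd1,0xe8) ⇒ 0xb9
lane  5: mask-off/keep ⇒ 0xdf
lane  6: add(0x48,0x3e) ⇒ 0x86
lane  7: mask-off/keep ⇒ 0xb1
lane  8: mask-off/keep ⇒ 0xf6
lane  9: mask-off/keep ⇒ 0x06
lane 10: add(0xd1,0x2b) ⇒ 0xfc
lane 11: add(0x18,0x54) ⇒ 0x6c
lane 12: add(0x42,0x40) ⇒ 0x82
lane 13: tail/ones ⇒ 0xff
lane 14: tail/ones ⇒ 0xff
lane 15: tail/ones ⇒ 0xff

vd[7] = 177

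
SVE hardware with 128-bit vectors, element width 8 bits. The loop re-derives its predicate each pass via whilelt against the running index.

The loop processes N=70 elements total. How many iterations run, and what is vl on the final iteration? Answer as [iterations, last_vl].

register lanes = 128/8 = 16
iterations = ceil(70/16) = 5; final-pass vl = 6

[iterations, last_vl] = [5, 6]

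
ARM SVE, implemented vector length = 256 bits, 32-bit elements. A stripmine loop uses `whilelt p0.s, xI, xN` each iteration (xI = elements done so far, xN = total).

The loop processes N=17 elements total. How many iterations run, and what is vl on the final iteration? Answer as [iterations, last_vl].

[iterations, last_vl] = [3, 1]

register lanes = 256/32 = 8
iterations = ceil(17/8) = 3; final-pass vl = 1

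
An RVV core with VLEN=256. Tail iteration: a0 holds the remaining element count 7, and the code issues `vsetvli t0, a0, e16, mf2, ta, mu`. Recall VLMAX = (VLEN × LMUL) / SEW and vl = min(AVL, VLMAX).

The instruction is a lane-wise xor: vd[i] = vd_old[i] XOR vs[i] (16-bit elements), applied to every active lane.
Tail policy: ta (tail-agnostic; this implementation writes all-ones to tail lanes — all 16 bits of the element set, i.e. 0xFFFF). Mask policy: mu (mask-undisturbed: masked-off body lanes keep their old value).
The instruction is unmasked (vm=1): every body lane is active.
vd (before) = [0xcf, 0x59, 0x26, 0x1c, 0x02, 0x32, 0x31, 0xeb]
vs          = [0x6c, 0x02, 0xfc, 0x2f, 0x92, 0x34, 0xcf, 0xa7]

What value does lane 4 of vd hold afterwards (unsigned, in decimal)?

vd[4] = 144

VLMAX = (256 × 1/2) / 16 = 8 lanes
vl = min(AVL, VLMAX) = min(7, 8) = 7
  i=0: xor(0xcf,0x6c) → 163
  i=1: xor(0x59,0x02) → 91
  i=2: xor(0x26,0xfc) → 218
  i=3: xor(0x1c,0x2f) → 51
  i=4: xor(0x02,0x92) → 144
  i=5: xor(0x32,0x34) → 6
  i=6: xor(0x31,0xcf) → 254
  i=7: tail/ones → 65535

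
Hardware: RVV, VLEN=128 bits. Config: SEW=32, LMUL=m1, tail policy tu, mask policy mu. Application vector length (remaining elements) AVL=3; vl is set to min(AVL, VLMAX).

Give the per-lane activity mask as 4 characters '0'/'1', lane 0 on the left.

predicate = 1110

VLMAX = (128 × 1) / 32 = 4 lanes
vl ← min(3, 4) = 3
bits (lane 0 leftmost): 1110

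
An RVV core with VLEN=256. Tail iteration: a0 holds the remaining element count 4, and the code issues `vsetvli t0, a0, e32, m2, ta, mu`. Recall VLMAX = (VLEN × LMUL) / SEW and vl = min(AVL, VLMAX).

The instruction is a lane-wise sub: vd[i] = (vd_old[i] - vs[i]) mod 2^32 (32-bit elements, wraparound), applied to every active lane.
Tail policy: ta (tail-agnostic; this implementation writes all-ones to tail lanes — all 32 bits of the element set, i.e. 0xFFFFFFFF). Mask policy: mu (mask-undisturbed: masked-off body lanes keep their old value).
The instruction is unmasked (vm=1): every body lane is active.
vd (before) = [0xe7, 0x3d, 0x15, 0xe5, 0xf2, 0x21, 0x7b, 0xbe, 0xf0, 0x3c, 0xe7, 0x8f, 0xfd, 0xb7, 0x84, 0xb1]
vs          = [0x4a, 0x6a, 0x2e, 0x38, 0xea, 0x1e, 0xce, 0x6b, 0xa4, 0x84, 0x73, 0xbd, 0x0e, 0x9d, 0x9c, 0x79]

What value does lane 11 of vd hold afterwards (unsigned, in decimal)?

vd[11] = 4294967295

VLMAX = VLEN×LMUL/SEW = 256×2/32 = 16
vl = min(AVL, VLMAX) = min(4, 16) = 4
vd[0] sub(0xe7,0x4a) -> 0x9d
vd[1] sub(0x3d,0x6a) -> 0xffffffd3
vd[2] sub(0x15,0x2e) -> 0xffffffe7
vd[3] sub(0xe5,0x38) -> 0xad
vd[4] tail/ones -> 0xffffffff
vd[5] tail/ones -> 0xffffffff
vd[6] tail/ones -> 0xffffffff
vd[7] tail/ones -> 0xffffffff
vd[8] tail/ones -> 0xffffffff
vd[9] tail/ones -> 0xffffffff
vd[10] tail/ones -> 0xffffffff
vd[11] tail/ones -> 0xffffffff
vd[12] tail/ones -> 0xffffffff
vd[13] tail/ones -> 0xffffffff
vd[14] tail/ones -> 0xffffffff
vd[15] tail/ones -> 0xffffffff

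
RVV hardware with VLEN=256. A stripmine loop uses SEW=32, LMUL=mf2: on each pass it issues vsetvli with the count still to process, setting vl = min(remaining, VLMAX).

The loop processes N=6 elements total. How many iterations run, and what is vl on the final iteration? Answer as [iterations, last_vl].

[iterations, last_vl] = [2, 2]

VLMAX = (256 × 1/2) / 32 = 4 lanes
iterations = ceil(6/4) = 2; final-pass vl = 2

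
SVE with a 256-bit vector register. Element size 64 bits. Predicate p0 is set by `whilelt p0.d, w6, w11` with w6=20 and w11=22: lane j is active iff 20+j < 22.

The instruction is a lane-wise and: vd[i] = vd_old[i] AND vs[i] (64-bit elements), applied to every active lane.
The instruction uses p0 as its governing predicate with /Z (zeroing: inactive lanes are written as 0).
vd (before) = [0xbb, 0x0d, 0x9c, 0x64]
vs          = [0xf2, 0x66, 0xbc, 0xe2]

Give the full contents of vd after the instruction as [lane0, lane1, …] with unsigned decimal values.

vd = [178, 4, 0, 0]

register lanes = 256/64 = 4
active while 20+j < 22, i.e. j ∈ [0,2) capped at 4 ⇒ 2
vd[0] and(0xbb,0xf2) -> 0xb2
vd[1] and(0x0d,0x66) -> 0x04
vd[2] tail/zero -> 0x00
vd[3] tail/zero -> 0x00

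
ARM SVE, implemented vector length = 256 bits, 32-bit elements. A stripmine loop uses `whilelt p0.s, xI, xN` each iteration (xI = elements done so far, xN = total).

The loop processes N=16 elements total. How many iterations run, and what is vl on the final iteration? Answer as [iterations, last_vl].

[iterations, last_vl] = [2, 8]

256-bit reg / 32-bit elem → 8 lanes
N=16: ⌈16/8⌉ = 2 iters; last vl = 16 − 1×8 = 8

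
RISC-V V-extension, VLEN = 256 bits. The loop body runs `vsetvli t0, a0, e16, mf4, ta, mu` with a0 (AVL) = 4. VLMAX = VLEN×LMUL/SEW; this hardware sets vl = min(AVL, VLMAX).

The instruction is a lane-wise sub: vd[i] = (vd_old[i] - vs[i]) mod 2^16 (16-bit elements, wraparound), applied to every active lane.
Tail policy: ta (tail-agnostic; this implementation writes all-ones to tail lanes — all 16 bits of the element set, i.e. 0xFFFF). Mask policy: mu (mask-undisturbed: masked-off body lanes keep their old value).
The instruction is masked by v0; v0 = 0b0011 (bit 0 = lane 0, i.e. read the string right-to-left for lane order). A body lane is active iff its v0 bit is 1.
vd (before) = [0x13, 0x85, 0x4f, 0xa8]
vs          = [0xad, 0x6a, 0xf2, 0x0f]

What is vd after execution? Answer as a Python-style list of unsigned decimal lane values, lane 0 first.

VLMAX = (256 × 1/4) / 16 = 4 lanes
AVL=4 ≤ VLMAX=4, so vl = 4
[0] sub(0x13,0xad) = 0xff66
[1] sub(0x85,0x6a) = 0x1b
[2] mask-off/keep = 0x4f
[3] mask-off/keep = 0xa8

vd = [65382, 27, 79, 168]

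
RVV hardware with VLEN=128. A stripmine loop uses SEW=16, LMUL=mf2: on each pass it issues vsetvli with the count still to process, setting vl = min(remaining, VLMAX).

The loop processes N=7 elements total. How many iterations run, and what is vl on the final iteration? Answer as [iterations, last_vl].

[iterations, last_vl] = [2, 3]

VLMAX = VLEN×LMUL/SEW = 128×1/2/16 = 4
iterations = ceil(7/4) = 2; final-pass vl = 3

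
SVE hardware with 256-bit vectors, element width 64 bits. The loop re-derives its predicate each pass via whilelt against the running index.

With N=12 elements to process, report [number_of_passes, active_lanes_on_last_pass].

[iterations, last_vl] = [3, 4]

lane count: 256 div 64 = 4
N=12: ⌈12/4⌉ = 3 iters; last vl = 12 − 2×4 = 4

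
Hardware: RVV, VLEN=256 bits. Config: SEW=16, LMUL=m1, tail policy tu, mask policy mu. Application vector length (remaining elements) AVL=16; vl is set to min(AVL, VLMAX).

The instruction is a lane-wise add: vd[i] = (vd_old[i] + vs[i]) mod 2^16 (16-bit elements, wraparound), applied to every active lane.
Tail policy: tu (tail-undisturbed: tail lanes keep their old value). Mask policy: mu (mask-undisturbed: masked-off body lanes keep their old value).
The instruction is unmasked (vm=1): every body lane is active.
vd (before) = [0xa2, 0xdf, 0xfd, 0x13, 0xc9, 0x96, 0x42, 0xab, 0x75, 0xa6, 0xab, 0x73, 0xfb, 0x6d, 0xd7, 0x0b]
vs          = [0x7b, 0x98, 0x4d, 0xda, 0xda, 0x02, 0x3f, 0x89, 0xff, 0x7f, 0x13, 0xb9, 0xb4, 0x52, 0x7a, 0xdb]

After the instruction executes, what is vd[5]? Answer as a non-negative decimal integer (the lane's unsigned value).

VLMAX = (256 × 1) / 16 = 16 lanes
AVL=16 ≤ VLMAX=16, so vl = 16
lane  0: add(0xa2,0x7b) ⇒ 0x11d
lane  1: add(0xdf,0x98) ⇒ 0x177
lane  2: add(0xfd,0x4d) ⇒ 0x14a
lane  3: add(0x13,0xda) ⇒ 0xed
lane  4: add(0xc9,0xda) ⇒ 0x1a3
lane  5: add(0x96,0x02) ⇒ 0x98
lane  6: add(0x42,0x3f) ⇒ 0x81
lane  7: add(0xab,0x89) ⇒ 0x134
lane  8: add(0x75,0xff) ⇒ 0x174
lane  9: add(0xa6,0x7f) ⇒ 0x125
lane 10: add(0xab,0x13) ⇒ 0xbe
lane 11: add(0x73,0xb9) ⇒ 0x12c
lane 12: add(0xfb,0xb4) ⇒ 0x1af
lane 13: add(0x6d,0x52) ⇒ 0xbf
lane 14: add(0xd7,0x7a) ⇒ 0x151
lane 15: add(0x0b,0xdb) ⇒ 0xe6

vd[5] = 152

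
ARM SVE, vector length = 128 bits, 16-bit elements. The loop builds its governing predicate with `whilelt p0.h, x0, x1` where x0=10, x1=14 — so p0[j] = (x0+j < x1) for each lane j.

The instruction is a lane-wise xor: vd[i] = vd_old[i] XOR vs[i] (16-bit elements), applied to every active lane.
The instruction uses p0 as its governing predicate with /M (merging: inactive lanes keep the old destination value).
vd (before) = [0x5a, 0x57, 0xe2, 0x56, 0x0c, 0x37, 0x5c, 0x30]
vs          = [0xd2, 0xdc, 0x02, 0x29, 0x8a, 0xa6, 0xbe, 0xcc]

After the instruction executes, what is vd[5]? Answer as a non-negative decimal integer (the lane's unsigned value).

register lanes = 128/16 = 8
active while 10+j < 14, i.e. j ∈ [0,4) capped at 8 ⇒ 4
  i=0: xor(0x5a,0xd2) → 136
  i=1: xor(0x57,0xdc) → 139
  i=2: xor(0xe2,0x02) → 224
  i=3: xor(0x56,0x29) → 127
  i=4: tail/keep → 12
  i=5: tail/keep → 55
  i=6: tail/keep → 92
  i=7: tail/keep → 48

vd[5] = 55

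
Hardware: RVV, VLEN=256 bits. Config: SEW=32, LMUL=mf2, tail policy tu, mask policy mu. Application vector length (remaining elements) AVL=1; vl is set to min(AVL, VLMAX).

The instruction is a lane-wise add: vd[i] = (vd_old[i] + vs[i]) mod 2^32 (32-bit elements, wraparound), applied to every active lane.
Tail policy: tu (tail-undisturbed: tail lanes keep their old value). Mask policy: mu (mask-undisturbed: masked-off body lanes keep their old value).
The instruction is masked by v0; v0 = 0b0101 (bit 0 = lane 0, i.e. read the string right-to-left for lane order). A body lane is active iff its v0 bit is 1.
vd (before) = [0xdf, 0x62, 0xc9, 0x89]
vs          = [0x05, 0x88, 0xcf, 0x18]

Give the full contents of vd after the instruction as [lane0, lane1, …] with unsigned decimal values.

VLMAX = VLEN×LMUL/SEW = 256×1/2/32 = 4
AVL=1 ≤ VLMAX=4, so vl = 1
[0] add(0xdf,0x05) = 0xe4
[1] tail/keep = 0x62
[2] tail/keep = 0xc9
[3] tail/keep = 0x89

vd = [228, 98, 201, 137]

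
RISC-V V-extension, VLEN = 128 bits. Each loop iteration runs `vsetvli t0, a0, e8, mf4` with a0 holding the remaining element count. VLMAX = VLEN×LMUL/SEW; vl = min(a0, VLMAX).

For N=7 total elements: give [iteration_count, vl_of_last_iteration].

VLMAX = VLEN×LMUL/SEW = 128×1/4/8 = 4
7 elements at 4/iter → 2 passes, remainder 3 on the last

[iterations, last_vl] = [2, 3]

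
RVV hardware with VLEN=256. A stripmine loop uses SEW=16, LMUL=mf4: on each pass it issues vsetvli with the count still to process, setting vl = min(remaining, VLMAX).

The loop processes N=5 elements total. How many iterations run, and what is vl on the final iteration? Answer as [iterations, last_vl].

[iterations, last_vl] = [2, 1]

VLMAX = (256 × 1/4) / 16 = 4 lanes
iterations = ceil(5/4) = 2; final-pass vl = 1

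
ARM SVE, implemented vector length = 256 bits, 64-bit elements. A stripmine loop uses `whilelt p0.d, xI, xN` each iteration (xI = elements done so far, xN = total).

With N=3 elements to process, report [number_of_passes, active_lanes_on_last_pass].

[iterations, last_vl] = [1, 3]

lane count: 256 div 64 = 4
3 elements at 4/iter → 1 passes, remainder 3 on the last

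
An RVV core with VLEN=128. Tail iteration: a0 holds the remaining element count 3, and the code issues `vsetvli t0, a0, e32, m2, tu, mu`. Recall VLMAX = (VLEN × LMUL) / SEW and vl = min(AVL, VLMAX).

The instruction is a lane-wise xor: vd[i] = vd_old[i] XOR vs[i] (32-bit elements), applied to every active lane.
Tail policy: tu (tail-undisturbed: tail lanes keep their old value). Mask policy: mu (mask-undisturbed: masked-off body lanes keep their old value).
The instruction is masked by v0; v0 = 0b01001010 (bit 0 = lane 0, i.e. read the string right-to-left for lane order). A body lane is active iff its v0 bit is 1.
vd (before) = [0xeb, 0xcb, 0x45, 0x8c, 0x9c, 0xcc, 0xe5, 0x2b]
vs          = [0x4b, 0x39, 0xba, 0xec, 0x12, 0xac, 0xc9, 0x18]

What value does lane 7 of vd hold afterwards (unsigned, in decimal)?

VLMAX = VLEN×LMUL/SEW = 128×2/32 = 8
vl ← min(3, 8) = 3
  i=0: mask-off/keep → 235
  i=1: xor(0xcb,0x39) → 242
  i=2: mask-off/keep → 69
  i=3: tail/keep → 140
  i=4: tail/keep → 156
  i=5: tail/keep → 204
  i=6: tail/keep → 229
  i=7: tail/keep → 43

vd[7] = 43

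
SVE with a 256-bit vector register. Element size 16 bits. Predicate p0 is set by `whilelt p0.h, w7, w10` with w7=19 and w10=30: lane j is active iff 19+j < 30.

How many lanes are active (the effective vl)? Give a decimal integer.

register lanes = 256/16 = 16
whilelt: lane j active iff 19+j < 30 → j < 11 → 11 active

vl = 11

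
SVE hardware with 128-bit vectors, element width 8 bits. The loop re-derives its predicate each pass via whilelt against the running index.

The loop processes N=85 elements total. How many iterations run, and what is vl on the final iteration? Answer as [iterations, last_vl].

[iterations, last_vl] = [6, 5]

128-bit reg / 8-bit elem → 16 lanes
N=85: ⌈85/16⌉ = 6 iters; last vl = 85 − 5×16 = 5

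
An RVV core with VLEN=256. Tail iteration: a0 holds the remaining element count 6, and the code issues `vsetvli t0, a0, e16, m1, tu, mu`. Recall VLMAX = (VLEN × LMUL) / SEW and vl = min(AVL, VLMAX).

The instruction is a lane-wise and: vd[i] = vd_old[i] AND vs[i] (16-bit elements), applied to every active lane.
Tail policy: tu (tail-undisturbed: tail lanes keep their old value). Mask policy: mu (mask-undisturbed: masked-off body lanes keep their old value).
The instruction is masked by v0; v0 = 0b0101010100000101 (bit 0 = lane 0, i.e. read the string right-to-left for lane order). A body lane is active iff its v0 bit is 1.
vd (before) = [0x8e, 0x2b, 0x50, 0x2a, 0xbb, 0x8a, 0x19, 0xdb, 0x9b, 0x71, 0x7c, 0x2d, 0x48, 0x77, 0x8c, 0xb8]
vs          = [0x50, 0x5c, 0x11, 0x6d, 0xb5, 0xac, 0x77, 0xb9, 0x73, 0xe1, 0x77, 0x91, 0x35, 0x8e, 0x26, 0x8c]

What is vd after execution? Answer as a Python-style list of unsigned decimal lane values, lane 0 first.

lanes per group: 256·1/16 = 16
AVL=6 ≤ VLMAX=16, so vl = 6
vd[0] and(0x8e,0x50) -> 0x00
vd[1] mask-off/keep -> 0x2b
vd[2] and(0x50,0x11) -> 0x10
vd[3] mask-off/keep -> 0x2a
vd[4] mask-off/keep -> 0xbb
vd[5] mask-off/keep -> 0x8a
vd[6] tail/keep -> 0x19
vd[7] tail/keep -> 0xdb
vd[8] tail/keep -> 0x9b
vd[9] tail/keep -> 0x71
vd[10] tail/keep -> 0x7c
vd[11] tail/keep -> 0x2d
vd[12] tail/keep -> 0x48
vd[13] tail/keep -> 0x77
vd[14] tail/keep -> 0x8c
vd[15] tail/keep -> 0xb8

vd = [0, 43, 16, 42, 187, 138, 25, 219, 155, 113, 124, 45, 72, 119, 140, 184]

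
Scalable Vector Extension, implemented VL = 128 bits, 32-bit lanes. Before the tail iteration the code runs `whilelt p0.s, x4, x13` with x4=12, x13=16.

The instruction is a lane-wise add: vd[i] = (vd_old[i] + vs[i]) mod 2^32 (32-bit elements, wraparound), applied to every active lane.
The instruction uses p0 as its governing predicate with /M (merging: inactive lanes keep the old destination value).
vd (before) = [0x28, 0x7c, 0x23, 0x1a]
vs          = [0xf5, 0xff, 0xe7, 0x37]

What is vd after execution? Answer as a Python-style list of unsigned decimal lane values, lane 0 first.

vd = [285, 379, 266, 81]

register lanes = 128/32 = 4
active while 12+j < 16, i.e. j ∈ [0,4) capped at 4 ⇒ 4
vd[0] add(0x28,0xf5) -> 0x11d
vd[1] add(0x7c,0xff) -> 0x17b
vd[2] add(0x23,0xe7) -> 0x10a
vd[3] add(0x1a,0x37) -> 0x51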